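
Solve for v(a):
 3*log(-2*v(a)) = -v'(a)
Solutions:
 Integral(1/(log(-_y) + log(2)), (_y, v(a)))/3 = C1 - a


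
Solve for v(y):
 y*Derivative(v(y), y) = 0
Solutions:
 v(y) = C1


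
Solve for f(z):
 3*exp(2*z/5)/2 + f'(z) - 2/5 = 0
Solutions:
 f(z) = C1 + 2*z/5 - 15*exp(2*z/5)/4


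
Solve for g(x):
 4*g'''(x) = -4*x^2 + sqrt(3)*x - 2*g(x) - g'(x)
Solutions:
 g(x) = C1*exp(-3^(1/3)*x*(-(18 + sqrt(327))^(1/3) + 3^(1/3)/(18 + sqrt(327))^(1/3))/12)*sin(3^(1/6)*x*(3/(18 + sqrt(327))^(1/3) + 3^(2/3)*(18 + sqrt(327))^(1/3))/12) + C2*exp(-3^(1/3)*x*(-(18 + sqrt(327))^(1/3) + 3^(1/3)/(18 + sqrt(327))^(1/3))/12)*cos(3^(1/6)*x*(3/(18 + sqrt(327))^(1/3) + 3^(2/3)*(18 + sqrt(327))^(1/3))/12) + C3*exp(3^(1/3)*x*(-(18 + sqrt(327))^(1/3) + 3^(1/3)/(18 + sqrt(327))^(1/3))/6) - 2*x^2 + sqrt(3)*x/2 + 2*x - 1 - sqrt(3)/4


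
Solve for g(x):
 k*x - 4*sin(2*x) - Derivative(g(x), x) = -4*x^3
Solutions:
 g(x) = C1 + k*x^2/2 + x^4 + 2*cos(2*x)


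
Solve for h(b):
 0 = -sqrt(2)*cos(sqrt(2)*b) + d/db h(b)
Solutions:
 h(b) = C1 + sin(sqrt(2)*b)


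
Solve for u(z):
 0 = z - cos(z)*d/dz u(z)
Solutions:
 u(z) = C1 + Integral(z/cos(z), z)


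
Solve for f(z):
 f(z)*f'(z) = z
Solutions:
 f(z) = -sqrt(C1 + z^2)
 f(z) = sqrt(C1 + z^2)


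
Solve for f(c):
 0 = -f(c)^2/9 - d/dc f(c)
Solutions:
 f(c) = 9/(C1 + c)


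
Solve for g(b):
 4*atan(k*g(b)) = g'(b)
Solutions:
 Integral(1/atan(_y*k), (_y, g(b))) = C1 + 4*b


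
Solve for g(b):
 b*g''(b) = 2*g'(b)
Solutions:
 g(b) = C1 + C2*b^3


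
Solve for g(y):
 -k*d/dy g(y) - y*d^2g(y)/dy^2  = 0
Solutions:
 g(y) = C1 + y^(1 - re(k))*(C2*sin(log(y)*Abs(im(k))) + C3*cos(log(y)*im(k)))


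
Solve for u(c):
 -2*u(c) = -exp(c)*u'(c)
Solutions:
 u(c) = C1*exp(-2*exp(-c))


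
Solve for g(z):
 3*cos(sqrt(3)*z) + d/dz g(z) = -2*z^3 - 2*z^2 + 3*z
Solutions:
 g(z) = C1 - z^4/2 - 2*z^3/3 + 3*z^2/2 - sqrt(3)*sin(sqrt(3)*z)


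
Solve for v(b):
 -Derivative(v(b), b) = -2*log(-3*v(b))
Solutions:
 -Integral(1/(log(-_y) + log(3)), (_y, v(b)))/2 = C1 - b


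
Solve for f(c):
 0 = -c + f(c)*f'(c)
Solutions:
 f(c) = -sqrt(C1 + c^2)
 f(c) = sqrt(C1 + c^2)


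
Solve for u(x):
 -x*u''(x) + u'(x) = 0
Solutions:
 u(x) = C1 + C2*x^2


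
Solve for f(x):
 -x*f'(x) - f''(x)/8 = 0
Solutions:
 f(x) = C1 + C2*erf(2*x)


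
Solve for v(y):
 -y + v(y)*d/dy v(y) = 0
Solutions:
 v(y) = -sqrt(C1 + y^2)
 v(y) = sqrt(C1 + y^2)


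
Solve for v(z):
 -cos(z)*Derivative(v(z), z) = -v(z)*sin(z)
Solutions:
 v(z) = C1/cos(z)


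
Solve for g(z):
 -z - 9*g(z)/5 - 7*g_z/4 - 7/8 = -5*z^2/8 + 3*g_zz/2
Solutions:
 g(z) = 25*z^2/72 - 1595*z/1296 + (C1*sin(sqrt(3095)*z/60) + C2*cos(sqrt(3095)*z/60))*exp(-7*z/12) + 6145/46656


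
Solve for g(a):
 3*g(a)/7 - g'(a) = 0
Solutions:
 g(a) = C1*exp(3*a/7)


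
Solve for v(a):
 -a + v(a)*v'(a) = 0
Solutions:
 v(a) = -sqrt(C1 + a^2)
 v(a) = sqrt(C1 + a^2)


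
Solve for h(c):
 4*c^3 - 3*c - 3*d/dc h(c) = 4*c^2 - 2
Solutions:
 h(c) = C1 + c^4/3 - 4*c^3/9 - c^2/2 + 2*c/3


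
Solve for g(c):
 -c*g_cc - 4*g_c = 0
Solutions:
 g(c) = C1 + C2/c^3


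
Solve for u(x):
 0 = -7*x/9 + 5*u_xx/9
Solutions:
 u(x) = C1 + C2*x + 7*x^3/30


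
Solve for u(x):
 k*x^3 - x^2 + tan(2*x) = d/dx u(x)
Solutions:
 u(x) = C1 + k*x^4/4 - x^3/3 - log(cos(2*x))/2


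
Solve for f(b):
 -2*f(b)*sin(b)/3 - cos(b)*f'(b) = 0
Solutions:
 f(b) = C1*cos(b)^(2/3)


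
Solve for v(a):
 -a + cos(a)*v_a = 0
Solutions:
 v(a) = C1 + Integral(a/cos(a), a)


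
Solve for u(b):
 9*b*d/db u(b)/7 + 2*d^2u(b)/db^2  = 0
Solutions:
 u(b) = C1 + C2*erf(3*sqrt(7)*b/14)


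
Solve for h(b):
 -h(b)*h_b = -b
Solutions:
 h(b) = -sqrt(C1 + b^2)
 h(b) = sqrt(C1 + b^2)


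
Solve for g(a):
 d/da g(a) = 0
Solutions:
 g(a) = C1


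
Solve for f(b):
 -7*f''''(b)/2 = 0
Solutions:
 f(b) = C1 + C2*b + C3*b^2 + C4*b^3


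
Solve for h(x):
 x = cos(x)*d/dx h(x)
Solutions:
 h(x) = C1 + Integral(x/cos(x), x)


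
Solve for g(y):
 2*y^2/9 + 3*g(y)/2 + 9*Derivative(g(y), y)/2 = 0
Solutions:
 g(y) = C1*exp(-y/3) - 4*y^2/27 + 8*y/9 - 8/3


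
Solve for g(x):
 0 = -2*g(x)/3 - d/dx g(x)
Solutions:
 g(x) = C1*exp(-2*x/3)


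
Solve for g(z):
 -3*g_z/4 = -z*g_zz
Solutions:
 g(z) = C1 + C2*z^(7/4)


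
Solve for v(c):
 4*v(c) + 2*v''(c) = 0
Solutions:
 v(c) = C1*sin(sqrt(2)*c) + C2*cos(sqrt(2)*c)


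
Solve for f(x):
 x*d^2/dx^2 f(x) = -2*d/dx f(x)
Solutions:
 f(x) = C1 + C2/x


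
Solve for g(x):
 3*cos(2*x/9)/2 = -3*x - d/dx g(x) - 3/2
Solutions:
 g(x) = C1 - 3*x^2/2 - 3*x/2 - 27*sin(x/9)*cos(x/9)/2


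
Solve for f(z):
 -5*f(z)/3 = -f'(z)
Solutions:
 f(z) = C1*exp(5*z/3)


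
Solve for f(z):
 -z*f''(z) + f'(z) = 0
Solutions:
 f(z) = C1 + C2*z^2


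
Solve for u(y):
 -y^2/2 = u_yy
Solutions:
 u(y) = C1 + C2*y - y^4/24


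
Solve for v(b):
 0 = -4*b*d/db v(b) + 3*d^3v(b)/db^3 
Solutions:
 v(b) = C1 + Integral(C2*airyai(6^(2/3)*b/3) + C3*airybi(6^(2/3)*b/3), b)


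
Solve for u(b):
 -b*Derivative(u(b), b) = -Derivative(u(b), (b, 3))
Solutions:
 u(b) = C1 + Integral(C2*airyai(b) + C3*airybi(b), b)


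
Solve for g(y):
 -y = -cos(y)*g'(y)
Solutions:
 g(y) = C1 + Integral(y/cos(y), y)


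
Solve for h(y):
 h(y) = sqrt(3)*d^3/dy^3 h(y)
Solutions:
 h(y) = C3*exp(3^(5/6)*y/3) + (C1*sin(3^(1/3)*y/2) + C2*cos(3^(1/3)*y/2))*exp(-3^(5/6)*y/6)


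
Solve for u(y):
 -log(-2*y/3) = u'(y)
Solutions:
 u(y) = C1 - y*log(-y) + y*(-log(2) + 1 + log(3))


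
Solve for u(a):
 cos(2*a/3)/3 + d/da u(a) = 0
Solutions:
 u(a) = C1 - sin(2*a/3)/2


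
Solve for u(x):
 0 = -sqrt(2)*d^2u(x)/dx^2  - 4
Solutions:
 u(x) = C1 + C2*x - sqrt(2)*x^2


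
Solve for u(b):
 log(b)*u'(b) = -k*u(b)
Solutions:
 u(b) = C1*exp(-k*li(b))


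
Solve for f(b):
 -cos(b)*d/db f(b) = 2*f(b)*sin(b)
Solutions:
 f(b) = C1*cos(b)^2


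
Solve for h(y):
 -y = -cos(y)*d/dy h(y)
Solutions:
 h(y) = C1 + Integral(y/cos(y), y)


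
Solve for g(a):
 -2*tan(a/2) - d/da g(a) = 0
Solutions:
 g(a) = C1 + 4*log(cos(a/2))


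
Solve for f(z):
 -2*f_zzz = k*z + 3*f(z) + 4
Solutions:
 f(z) = C3*exp(-2^(2/3)*3^(1/3)*z/2) - k*z/3 + (C1*sin(2^(2/3)*3^(5/6)*z/4) + C2*cos(2^(2/3)*3^(5/6)*z/4))*exp(2^(2/3)*3^(1/3)*z/4) - 4/3


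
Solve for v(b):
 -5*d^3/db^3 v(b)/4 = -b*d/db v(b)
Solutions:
 v(b) = C1 + Integral(C2*airyai(10^(2/3)*b/5) + C3*airybi(10^(2/3)*b/5), b)


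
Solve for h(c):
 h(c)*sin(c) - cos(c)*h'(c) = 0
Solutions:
 h(c) = C1/cos(c)


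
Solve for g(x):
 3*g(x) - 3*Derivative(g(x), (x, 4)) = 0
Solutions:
 g(x) = C1*exp(-x) + C2*exp(x) + C3*sin(x) + C4*cos(x)


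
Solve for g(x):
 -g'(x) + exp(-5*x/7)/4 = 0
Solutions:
 g(x) = C1 - 7*exp(-5*x/7)/20


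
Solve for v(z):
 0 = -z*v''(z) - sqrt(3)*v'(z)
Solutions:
 v(z) = C1 + C2*z^(1 - sqrt(3))


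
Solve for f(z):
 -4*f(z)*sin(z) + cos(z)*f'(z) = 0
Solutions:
 f(z) = C1/cos(z)^4


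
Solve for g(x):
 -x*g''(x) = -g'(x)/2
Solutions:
 g(x) = C1 + C2*x^(3/2)


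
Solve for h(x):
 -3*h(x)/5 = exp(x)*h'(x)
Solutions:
 h(x) = C1*exp(3*exp(-x)/5)


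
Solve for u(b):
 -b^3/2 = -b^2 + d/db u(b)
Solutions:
 u(b) = C1 - b^4/8 + b^3/3


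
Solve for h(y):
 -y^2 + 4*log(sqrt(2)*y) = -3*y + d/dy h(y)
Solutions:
 h(y) = C1 - y^3/3 + 3*y^2/2 + 4*y*log(y) - 4*y + y*log(4)


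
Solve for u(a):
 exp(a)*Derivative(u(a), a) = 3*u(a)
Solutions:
 u(a) = C1*exp(-3*exp(-a))


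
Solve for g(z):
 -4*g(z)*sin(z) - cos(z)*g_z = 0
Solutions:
 g(z) = C1*cos(z)^4


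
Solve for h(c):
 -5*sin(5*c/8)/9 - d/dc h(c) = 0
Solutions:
 h(c) = C1 + 8*cos(5*c/8)/9


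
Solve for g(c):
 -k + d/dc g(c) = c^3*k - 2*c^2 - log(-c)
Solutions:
 g(c) = C1 + c^4*k/4 - 2*c^3/3 + c*(k + 1) - c*log(-c)


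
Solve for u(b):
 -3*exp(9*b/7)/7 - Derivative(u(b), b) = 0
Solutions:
 u(b) = C1 - exp(9*b/7)/3


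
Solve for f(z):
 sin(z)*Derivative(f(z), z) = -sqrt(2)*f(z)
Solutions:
 f(z) = C1*(cos(z) + 1)^(sqrt(2)/2)/(cos(z) - 1)^(sqrt(2)/2)


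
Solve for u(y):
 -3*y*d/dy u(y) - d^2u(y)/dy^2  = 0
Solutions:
 u(y) = C1 + C2*erf(sqrt(6)*y/2)


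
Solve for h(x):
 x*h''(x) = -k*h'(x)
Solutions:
 h(x) = C1 + x^(1 - re(k))*(C2*sin(log(x)*Abs(im(k))) + C3*cos(log(x)*im(k)))


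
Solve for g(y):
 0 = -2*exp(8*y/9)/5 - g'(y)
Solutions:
 g(y) = C1 - 9*exp(8*y/9)/20


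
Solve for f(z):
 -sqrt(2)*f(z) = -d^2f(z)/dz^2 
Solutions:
 f(z) = C1*exp(-2^(1/4)*z) + C2*exp(2^(1/4)*z)


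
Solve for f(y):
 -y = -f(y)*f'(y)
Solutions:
 f(y) = -sqrt(C1 + y^2)
 f(y) = sqrt(C1 + y^2)


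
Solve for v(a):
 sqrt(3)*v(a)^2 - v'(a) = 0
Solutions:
 v(a) = -1/(C1 + sqrt(3)*a)


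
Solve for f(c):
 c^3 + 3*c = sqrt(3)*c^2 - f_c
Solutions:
 f(c) = C1 - c^4/4 + sqrt(3)*c^3/3 - 3*c^2/2


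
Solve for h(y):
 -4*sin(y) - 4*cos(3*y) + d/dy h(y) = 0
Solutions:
 h(y) = C1 + 4*sin(3*y)/3 - 4*cos(y)


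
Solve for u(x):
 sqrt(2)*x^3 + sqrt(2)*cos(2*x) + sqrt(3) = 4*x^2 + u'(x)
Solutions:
 u(x) = C1 + sqrt(2)*x^4/4 - 4*x^3/3 + sqrt(3)*x + sqrt(2)*sin(2*x)/2


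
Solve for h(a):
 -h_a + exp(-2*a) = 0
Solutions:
 h(a) = C1 - exp(-2*a)/2


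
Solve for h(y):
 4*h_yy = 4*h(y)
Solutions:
 h(y) = C1*exp(-y) + C2*exp(y)


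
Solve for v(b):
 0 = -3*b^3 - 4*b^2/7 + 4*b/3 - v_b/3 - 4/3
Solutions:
 v(b) = C1 - 9*b^4/4 - 4*b^3/7 + 2*b^2 - 4*b


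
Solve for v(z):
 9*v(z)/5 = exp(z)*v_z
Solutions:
 v(z) = C1*exp(-9*exp(-z)/5)


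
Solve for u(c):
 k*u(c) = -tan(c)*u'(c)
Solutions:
 u(c) = C1*exp(-k*log(sin(c)))


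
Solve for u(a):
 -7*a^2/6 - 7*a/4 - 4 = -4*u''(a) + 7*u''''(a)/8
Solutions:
 u(a) = C1 + C2*a + C3*exp(-4*sqrt(14)*a/7) + C4*exp(4*sqrt(14)*a/7) + 7*a^4/288 + 7*a^3/96 + 433*a^2/768


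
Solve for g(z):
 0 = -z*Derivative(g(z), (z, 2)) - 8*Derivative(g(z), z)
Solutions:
 g(z) = C1 + C2/z^7


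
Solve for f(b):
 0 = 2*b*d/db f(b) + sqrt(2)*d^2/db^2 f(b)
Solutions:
 f(b) = C1 + C2*erf(2^(3/4)*b/2)


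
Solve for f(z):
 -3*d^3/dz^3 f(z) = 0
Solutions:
 f(z) = C1 + C2*z + C3*z^2


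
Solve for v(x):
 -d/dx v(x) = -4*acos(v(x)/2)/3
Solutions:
 Integral(1/acos(_y/2), (_y, v(x))) = C1 + 4*x/3


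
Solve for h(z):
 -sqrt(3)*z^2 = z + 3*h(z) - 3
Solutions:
 h(z) = -sqrt(3)*z^2/3 - z/3 + 1


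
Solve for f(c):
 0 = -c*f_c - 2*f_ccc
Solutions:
 f(c) = C1 + Integral(C2*airyai(-2^(2/3)*c/2) + C3*airybi(-2^(2/3)*c/2), c)


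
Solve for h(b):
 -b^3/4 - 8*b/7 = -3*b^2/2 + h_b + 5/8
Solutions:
 h(b) = C1 - b^4/16 + b^3/2 - 4*b^2/7 - 5*b/8


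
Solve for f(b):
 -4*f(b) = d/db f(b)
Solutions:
 f(b) = C1*exp(-4*b)


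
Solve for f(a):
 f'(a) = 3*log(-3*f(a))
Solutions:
 -Integral(1/(log(-_y) + log(3)), (_y, f(a)))/3 = C1 - a


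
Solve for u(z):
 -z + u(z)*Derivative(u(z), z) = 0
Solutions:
 u(z) = -sqrt(C1 + z^2)
 u(z) = sqrt(C1 + z^2)


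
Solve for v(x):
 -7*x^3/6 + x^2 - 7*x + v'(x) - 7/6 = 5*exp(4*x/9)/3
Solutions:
 v(x) = C1 + 7*x^4/24 - x^3/3 + 7*x^2/2 + 7*x/6 + 15*exp(4*x/9)/4


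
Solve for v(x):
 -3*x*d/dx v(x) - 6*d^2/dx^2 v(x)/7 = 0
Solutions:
 v(x) = C1 + C2*erf(sqrt(7)*x/2)


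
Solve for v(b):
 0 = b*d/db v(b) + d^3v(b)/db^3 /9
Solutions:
 v(b) = C1 + Integral(C2*airyai(-3^(2/3)*b) + C3*airybi(-3^(2/3)*b), b)


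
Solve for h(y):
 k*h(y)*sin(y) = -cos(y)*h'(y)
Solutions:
 h(y) = C1*exp(k*log(cos(y)))


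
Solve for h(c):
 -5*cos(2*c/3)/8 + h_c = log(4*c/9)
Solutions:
 h(c) = C1 + c*log(c) - 2*c*log(3) - c + 2*c*log(2) + 15*sin(2*c/3)/16


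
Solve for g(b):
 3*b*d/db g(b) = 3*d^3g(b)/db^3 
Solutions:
 g(b) = C1 + Integral(C2*airyai(b) + C3*airybi(b), b)


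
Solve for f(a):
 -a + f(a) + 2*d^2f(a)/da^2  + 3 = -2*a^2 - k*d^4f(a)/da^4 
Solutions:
 f(a) = C1*exp(-a*sqrt((-sqrt(1 - k) - 1)/k)) + C2*exp(a*sqrt((-sqrt(1 - k) - 1)/k)) + C3*exp(-a*sqrt((sqrt(1 - k) - 1)/k)) + C4*exp(a*sqrt((sqrt(1 - k) - 1)/k)) - 2*a^2 + a + 5


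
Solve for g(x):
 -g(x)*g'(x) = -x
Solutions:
 g(x) = -sqrt(C1 + x^2)
 g(x) = sqrt(C1 + x^2)


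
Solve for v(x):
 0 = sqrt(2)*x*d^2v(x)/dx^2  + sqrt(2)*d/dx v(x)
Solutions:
 v(x) = C1 + C2*log(x)


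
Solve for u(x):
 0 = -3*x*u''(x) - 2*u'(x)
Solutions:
 u(x) = C1 + C2*x^(1/3)


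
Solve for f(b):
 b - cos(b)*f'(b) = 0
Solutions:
 f(b) = C1 + Integral(b/cos(b), b)


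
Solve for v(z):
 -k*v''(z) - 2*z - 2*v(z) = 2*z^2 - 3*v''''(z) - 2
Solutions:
 v(z) = C1*exp(-sqrt(6)*z*sqrt(k - sqrt(k^2 + 24))/6) + C2*exp(sqrt(6)*z*sqrt(k - sqrt(k^2 + 24))/6) + C3*exp(-sqrt(6)*z*sqrt(k + sqrt(k^2 + 24))/6) + C4*exp(sqrt(6)*z*sqrt(k + sqrt(k^2 + 24))/6) + k - z^2 - z + 1


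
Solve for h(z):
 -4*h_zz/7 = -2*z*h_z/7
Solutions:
 h(z) = C1 + C2*erfi(z/2)


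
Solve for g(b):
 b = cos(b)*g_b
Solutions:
 g(b) = C1 + Integral(b/cos(b), b)


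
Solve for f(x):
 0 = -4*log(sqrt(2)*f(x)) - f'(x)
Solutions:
 Integral(1/(2*log(_y) + log(2)), (_y, f(x)))/2 = C1 - x


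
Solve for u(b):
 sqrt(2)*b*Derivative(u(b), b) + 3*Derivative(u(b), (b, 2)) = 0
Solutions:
 u(b) = C1 + C2*erf(2^(3/4)*sqrt(3)*b/6)


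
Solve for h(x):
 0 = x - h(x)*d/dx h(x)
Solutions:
 h(x) = -sqrt(C1 + x^2)
 h(x) = sqrt(C1 + x^2)


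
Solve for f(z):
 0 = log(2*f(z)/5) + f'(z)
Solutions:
 Integral(1/(log(_y) - log(5) + log(2)), (_y, f(z))) = C1 - z


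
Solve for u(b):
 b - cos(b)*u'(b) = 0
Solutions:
 u(b) = C1 + Integral(b/cos(b), b)


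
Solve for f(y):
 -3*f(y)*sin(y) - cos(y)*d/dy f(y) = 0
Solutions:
 f(y) = C1*cos(y)^3


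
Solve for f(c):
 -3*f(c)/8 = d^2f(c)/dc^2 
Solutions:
 f(c) = C1*sin(sqrt(6)*c/4) + C2*cos(sqrt(6)*c/4)


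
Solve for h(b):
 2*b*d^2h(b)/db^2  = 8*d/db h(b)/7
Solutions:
 h(b) = C1 + C2*b^(11/7)


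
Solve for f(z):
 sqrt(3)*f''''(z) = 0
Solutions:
 f(z) = C1 + C2*z + C3*z^2 + C4*z^3


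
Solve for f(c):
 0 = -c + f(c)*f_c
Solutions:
 f(c) = -sqrt(C1 + c^2)
 f(c) = sqrt(C1 + c^2)


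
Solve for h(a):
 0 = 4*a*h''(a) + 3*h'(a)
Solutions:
 h(a) = C1 + C2*a^(1/4)


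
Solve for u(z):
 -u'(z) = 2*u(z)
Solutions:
 u(z) = C1*exp(-2*z)


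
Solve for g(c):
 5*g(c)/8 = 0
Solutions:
 g(c) = 0


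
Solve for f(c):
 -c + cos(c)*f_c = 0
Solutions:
 f(c) = C1 + Integral(c/cos(c), c)


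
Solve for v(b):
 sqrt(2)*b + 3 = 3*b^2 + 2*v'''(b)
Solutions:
 v(b) = C1 + C2*b + C3*b^2 - b^5/40 + sqrt(2)*b^4/48 + b^3/4


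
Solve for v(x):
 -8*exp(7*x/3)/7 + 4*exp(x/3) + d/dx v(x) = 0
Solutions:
 v(x) = C1 + 24*exp(7*x/3)/49 - 12*exp(x/3)


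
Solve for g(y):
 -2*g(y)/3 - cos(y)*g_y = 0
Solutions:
 g(y) = C1*(sin(y) - 1)^(1/3)/(sin(y) + 1)^(1/3)


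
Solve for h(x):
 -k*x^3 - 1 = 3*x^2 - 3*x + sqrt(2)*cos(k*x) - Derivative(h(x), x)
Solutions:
 h(x) = C1 + k*x^4/4 + x^3 - 3*x^2/2 + x + sqrt(2)*sin(k*x)/k


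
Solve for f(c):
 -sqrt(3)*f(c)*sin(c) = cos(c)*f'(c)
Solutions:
 f(c) = C1*cos(c)^(sqrt(3))


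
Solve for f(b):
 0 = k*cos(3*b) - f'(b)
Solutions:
 f(b) = C1 + k*sin(3*b)/3


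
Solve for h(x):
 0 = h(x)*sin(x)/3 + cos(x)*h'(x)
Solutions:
 h(x) = C1*cos(x)^(1/3)


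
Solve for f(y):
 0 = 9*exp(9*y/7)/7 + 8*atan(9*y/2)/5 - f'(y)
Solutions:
 f(y) = C1 + 8*y*atan(9*y/2)/5 + exp(9*y/7) - 8*log(81*y^2 + 4)/45


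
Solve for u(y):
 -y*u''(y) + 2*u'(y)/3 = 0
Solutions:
 u(y) = C1 + C2*y^(5/3)


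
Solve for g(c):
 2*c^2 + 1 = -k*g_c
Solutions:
 g(c) = C1 - 2*c^3/(3*k) - c/k


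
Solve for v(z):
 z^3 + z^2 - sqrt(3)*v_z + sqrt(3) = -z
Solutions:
 v(z) = C1 + sqrt(3)*z^4/12 + sqrt(3)*z^3/9 + sqrt(3)*z^2/6 + z


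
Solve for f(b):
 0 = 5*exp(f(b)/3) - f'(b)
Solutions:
 f(b) = 3*log(-1/(C1 + 5*b)) + 3*log(3)


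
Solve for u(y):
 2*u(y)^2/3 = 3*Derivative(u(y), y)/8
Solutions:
 u(y) = -9/(C1 + 16*y)


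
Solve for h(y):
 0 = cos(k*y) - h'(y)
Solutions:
 h(y) = C1 + sin(k*y)/k


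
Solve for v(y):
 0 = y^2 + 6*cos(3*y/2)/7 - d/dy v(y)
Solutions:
 v(y) = C1 + y^3/3 + 4*sin(3*y/2)/7


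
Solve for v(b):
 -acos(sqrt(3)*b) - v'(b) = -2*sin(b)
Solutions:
 v(b) = C1 - b*acos(sqrt(3)*b) + sqrt(3)*sqrt(1 - 3*b^2)/3 - 2*cos(b)


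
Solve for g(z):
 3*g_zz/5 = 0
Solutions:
 g(z) = C1 + C2*z


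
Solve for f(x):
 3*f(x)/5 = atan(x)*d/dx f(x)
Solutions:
 f(x) = C1*exp(3*Integral(1/atan(x), x)/5)


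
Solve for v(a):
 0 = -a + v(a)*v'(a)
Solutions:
 v(a) = -sqrt(C1 + a^2)
 v(a) = sqrt(C1 + a^2)


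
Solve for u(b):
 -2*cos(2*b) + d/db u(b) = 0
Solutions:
 u(b) = C1 + sin(2*b)


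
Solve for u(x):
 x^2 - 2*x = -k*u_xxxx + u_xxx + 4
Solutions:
 u(x) = C1 + C2*x + C3*x^2 + C4*exp(x/k) + x^5/60 + x^4*(k - 1)/12 + x^3*(k^2 - k - 2)/3


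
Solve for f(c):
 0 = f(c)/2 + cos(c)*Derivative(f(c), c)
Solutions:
 f(c) = C1*(sin(c) - 1)^(1/4)/(sin(c) + 1)^(1/4)


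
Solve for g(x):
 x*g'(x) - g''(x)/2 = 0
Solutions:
 g(x) = C1 + C2*erfi(x)


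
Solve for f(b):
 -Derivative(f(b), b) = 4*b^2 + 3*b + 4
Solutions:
 f(b) = C1 - 4*b^3/3 - 3*b^2/2 - 4*b


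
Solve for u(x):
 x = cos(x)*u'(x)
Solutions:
 u(x) = C1 + Integral(x/cos(x), x)


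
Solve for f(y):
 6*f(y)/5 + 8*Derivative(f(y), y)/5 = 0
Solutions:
 f(y) = C1*exp(-3*y/4)


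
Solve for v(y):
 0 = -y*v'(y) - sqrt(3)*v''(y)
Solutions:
 v(y) = C1 + C2*erf(sqrt(2)*3^(3/4)*y/6)


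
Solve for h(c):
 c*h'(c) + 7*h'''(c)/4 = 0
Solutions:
 h(c) = C1 + Integral(C2*airyai(-14^(2/3)*c/7) + C3*airybi(-14^(2/3)*c/7), c)


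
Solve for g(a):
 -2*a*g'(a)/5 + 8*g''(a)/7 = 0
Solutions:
 g(a) = C1 + C2*erfi(sqrt(70)*a/20)


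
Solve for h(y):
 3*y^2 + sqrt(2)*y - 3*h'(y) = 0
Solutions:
 h(y) = C1 + y^3/3 + sqrt(2)*y^2/6


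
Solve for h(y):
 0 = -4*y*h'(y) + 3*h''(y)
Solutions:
 h(y) = C1 + C2*erfi(sqrt(6)*y/3)


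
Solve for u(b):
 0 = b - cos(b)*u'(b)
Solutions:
 u(b) = C1 + Integral(b/cos(b), b)


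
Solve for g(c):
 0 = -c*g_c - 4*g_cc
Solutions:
 g(c) = C1 + C2*erf(sqrt(2)*c/4)


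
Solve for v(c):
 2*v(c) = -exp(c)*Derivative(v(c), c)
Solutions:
 v(c) = C1*exp(2*exp(-c))


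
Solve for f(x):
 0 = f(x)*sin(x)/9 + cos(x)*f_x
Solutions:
 f(x) = C1*cos(x)^(1/9)


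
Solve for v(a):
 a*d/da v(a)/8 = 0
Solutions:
 v(a) = C1


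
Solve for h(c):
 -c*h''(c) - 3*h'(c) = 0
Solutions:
 h(c) = C1 + C2/c^2


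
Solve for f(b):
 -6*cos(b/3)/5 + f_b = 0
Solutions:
 f(b) = C1 + 18*sin(b/3)/5


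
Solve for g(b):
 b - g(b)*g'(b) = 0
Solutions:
 g(b) = -sqrt(C1 + b^2)
 g(b) = sqrt(C1 + b^2)


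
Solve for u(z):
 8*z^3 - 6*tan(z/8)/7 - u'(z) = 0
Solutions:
 u(z) = C1 + 2*z^4 + 48*log(cos(z/8))/7


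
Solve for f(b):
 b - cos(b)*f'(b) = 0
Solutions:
 f(b) = C1 + Integral(b/cos(b), b)


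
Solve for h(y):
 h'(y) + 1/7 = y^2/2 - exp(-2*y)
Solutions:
 h(y) = C1 + y^3/6 - y/7 + exp(-2*y)/2


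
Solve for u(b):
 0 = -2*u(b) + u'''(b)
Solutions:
 u(b) = C3*exp(2^(1/3)*b) + (C1*sin(2^(1/3)*sqrt(3)*b/2) + C2*cos(2^(1/3)*sqrt(3)*b/2))*exp(-2^(1/3)*b/2)


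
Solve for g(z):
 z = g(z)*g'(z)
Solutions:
 g(z) = -sqrt(C1 + z^2)
 g(z) = sqrt(C1 + z^2)


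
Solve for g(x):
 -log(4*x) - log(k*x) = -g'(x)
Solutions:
 g(x) = C1 + x*(log(k) - 2 + 2*log(2)) + 2*x*log(x)


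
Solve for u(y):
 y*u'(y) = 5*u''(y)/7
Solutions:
 u(y) = C1 + C2*erfi(sqrt(70)*y/10)


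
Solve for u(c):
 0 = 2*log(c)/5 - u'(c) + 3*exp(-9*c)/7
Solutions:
 u(c) = C1 + 2*c*log(c)/5 - 2*c/5 - exp(-9*c)/21


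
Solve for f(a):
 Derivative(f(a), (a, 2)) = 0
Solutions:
 f(a) = C1 + C2*a


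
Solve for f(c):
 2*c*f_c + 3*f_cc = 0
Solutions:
 f(c) = C1 + C2*erf(sqrt(3)*c/3)


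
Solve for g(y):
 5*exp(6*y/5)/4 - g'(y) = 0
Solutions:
 g(y) = C1 + 25*exp(6*y/5)/24


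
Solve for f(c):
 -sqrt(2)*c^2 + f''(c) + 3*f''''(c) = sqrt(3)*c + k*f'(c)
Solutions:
 f(c) = C1 + C2*exp(2^(1/3)*c*(-2^(1/3)*(-9*k + sqrt(81*k^2 + 4))^(1/3) + 2/(-9*k + sqrt(81*k^2 + 4))^(1/3))/6) + C3*exp(2^(1/3)*c*(2^(1/3)*(-9*k + sqrt(81*k^2 + 4))^(1/3) - 2^(1/3)*sqrt(3)*I*(-9*k + sqrt(81*k^2 + 4))^(1/3) + 8/((-1 + sqrt(3)*I)*(-9*k + sqrt(81*k^2 + 4))^(1/3)))/12) + C4*exp(2^(1/3)*c*(2^(1/3)*(-9*k + sqrt(81*k^2 + 4))^(1/3) + 2^(1/3)*sqrt(3)*I*(-9*k + sqrt(81*k^2 + 4))^(1/3) - 8/((1 + sqrt(3)*I)*(-9*k + sqrt(81*k^2 + 4))^(1/3)))/12) - sqrt(2)*c^3/(3*k) - sqrt(3)*c^2/(2*k) - sqrt(2)*c^2/k^2 - sqrt(3)*c/k^2 - 2*sqrt(2)*c/k^3


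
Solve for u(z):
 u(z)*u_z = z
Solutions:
 u(z) = -sqrt(C1 + z^2)
 u(z) = sqrt(C1 + z^2)


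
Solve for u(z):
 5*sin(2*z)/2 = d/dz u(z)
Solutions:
 u(z) = C1 - 5*cos(2*z)/4


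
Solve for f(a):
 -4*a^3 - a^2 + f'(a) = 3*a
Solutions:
 f(a) = C1 + a^4 + a^3/3 + 3*a^2/2


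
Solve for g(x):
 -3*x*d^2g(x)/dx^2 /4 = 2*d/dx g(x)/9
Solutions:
 g(x) = C1 + C2*x^(19/27)


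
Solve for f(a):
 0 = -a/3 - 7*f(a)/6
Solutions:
 f(a) = -2*a/7


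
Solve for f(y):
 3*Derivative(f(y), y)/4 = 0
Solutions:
 f(y) = C1


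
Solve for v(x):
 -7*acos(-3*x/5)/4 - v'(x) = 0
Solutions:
 v(x) = C1 - 7*x*acos(-3*x/5)/4 - 7*sqrt(25 - 9*x^2)/12


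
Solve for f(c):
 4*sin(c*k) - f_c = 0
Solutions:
 f(c) = C1 - 4*cos(c*k)/k


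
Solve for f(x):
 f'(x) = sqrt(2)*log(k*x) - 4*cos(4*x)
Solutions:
 f(x) = C1 + sqrt(2)*x*(log(k*x) - 1) - sin(4*x)


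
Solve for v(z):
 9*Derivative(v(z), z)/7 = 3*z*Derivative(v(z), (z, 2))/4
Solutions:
 v(z) = C1 + C2*z^(19/7)


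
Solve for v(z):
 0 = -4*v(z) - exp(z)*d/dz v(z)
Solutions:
 v(z) = C1*exp(4*exp(-z))


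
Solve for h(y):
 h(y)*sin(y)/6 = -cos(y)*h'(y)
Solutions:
 h(y) = C1*cos(y)^(1/6)


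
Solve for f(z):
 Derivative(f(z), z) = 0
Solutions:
 f(z) = C1


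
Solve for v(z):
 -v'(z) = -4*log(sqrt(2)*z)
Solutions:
 v(z) = C1 + 4*z*log(z) - 4*z + z*log(4)


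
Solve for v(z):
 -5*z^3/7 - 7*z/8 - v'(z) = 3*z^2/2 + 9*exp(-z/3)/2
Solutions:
 v(z) = C1 - 5*z^4/28 - z^3/2 - 7*z^2/16 + 27*exp(-z/3)/2


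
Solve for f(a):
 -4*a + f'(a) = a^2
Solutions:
 f(a) = C1 + a^3/3 + 2*a^2


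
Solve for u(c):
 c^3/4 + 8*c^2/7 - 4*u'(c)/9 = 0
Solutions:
 u(c) = C1 + 9*c^4/64 + 6*c^3/7


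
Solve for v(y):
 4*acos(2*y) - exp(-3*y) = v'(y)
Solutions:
 v(y) = C1 + 4*y*acos(2*y) - 2*sqrt(1 - 4*y^2) + exp(-3*y)/3


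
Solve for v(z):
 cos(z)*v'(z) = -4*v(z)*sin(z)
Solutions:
 v(z) = C1*cos(z)^4


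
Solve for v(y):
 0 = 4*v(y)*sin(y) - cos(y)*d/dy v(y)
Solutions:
 v(y) = C1/cos(y)^4


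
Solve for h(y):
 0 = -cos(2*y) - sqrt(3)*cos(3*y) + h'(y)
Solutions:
 h(y) = C1 + sin(2*y)/2 + sqrt(3)*sin(3*y)/3


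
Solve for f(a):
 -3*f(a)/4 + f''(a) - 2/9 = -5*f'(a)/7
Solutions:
 f(a) = C1*exp(a*(-5 + 2*sqrt(43))/14) + C2*exp(-a*(5 + 2*sqrt(43))/14) - 8/27


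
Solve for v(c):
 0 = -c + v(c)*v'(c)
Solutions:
 v(c) = -sqrt(C1 + c^2)
 v(c) = sqrt(C1 + c^2)


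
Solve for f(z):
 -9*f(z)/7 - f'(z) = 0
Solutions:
 f(z) = C1*exp(-9*z/7)


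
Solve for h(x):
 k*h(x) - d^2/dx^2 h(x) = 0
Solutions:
 h(x) = C1*exp(-sqrt(k)*x) + C2*exp(sqrt(k)*x)


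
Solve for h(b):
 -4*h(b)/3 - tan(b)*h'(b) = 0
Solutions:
 h(b) = C1/sin(b)^(4/3)


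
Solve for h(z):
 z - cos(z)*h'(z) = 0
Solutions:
 h(z) = C1 + Integral(z/cos(z), z)


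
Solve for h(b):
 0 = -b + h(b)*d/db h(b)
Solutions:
 h(b) = -sqrt(C1 + b^2)
 h(b) = sqrt(C1 + b^2)


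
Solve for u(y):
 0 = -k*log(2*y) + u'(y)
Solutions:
 u(y) = C1 + k*y*log(y) - k*y + k*y*log(2)


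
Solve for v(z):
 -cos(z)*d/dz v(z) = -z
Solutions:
 v(z) = C1 + Integral(z/cos(z), z)


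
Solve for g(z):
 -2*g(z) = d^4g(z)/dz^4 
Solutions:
 g(z) = (C1*sin(2^(3/4)*z/2) + C2*cos(2^(3/4)*z/2))*exp(-2^(3/4)*z/2) + (C3*sin(2^(3/4)*z/2) + C4*cos(2^(3/4)*z/2))*exp(2^(3/4)*z/2)


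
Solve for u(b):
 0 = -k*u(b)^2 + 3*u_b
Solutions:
 u(b) = -3/(C1 + b*k)


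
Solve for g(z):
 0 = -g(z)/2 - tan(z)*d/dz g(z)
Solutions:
 g(z) = C1/sqrt(sin(z))


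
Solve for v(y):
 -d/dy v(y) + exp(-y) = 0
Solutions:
 v(y) = C1 - exp(-y)


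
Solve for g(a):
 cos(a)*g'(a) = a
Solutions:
 g(a) = C1 + Integral(a/cos(a), a)


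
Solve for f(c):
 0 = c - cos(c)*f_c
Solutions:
 f(c) = C1 + Integral(c/cos(c), c)


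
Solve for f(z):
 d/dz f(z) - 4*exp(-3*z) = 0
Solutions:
 f(z) = C1 - 4*exp(-3*z)/3


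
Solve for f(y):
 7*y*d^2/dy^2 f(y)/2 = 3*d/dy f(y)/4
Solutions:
 f(y) = C1 + C2*y^(17/14)


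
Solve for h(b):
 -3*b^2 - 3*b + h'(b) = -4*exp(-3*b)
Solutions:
 h(b) = C1 + b^3 + 3*b^2/2 + 4*exp(-3*b)/3


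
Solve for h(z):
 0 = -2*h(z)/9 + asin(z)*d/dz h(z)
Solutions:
 h(z) = C1*exp(2*Integral(1/asin(z), z)/9)


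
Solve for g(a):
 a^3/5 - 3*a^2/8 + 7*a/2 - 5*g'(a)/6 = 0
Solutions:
 g(a) = C1 + 3*a^4/50 - 3*a^3/20 + 21*a^2/10


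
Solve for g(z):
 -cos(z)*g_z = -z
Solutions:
 g(z) = C1 + Integral(z/cos(z), z)


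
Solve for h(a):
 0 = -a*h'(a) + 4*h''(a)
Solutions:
 h(a) = C1 + C2*erfi(sqrt(2)*a/4)


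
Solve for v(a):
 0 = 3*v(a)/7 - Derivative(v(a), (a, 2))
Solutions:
 v(a) = C1*exp(-sqrt(21)*a/7) + C2*exp(sqrt(21)*a/7)


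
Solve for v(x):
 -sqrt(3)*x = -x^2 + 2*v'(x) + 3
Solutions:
 v(x) = C1 + x^3/6 - sqrt(3)*x^2/4 - 3*x/2


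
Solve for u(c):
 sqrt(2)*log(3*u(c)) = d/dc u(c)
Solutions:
 -sqrt(2)*Integral(1/(log(_y) + log(3)), (_y, u(c)))/2 = C1 - c


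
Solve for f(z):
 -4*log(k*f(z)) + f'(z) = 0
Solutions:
 li(k*f(z))/k = C1 + 4*z


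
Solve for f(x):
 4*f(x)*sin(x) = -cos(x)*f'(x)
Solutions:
 f(x) = C1*cos(x)^4


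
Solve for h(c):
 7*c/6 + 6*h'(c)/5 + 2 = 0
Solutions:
 h(c) = C1 - 35*c^2/72 - 5*c/3


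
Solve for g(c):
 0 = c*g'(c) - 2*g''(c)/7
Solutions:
 g(c) = C1 + C2*erfi(sqrt(7)*c/2)


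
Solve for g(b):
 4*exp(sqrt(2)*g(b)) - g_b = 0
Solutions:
 g(b) = sqrt(2)*(2*log(-1/(C1 + 4*b)) - log(2))/4


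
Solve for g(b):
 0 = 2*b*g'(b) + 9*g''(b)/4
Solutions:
 g(b) = C1 + C2*erf(2*b/3)


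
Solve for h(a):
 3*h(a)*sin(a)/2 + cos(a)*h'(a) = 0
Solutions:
 h(a) = C1*cos(a)^(3/2)


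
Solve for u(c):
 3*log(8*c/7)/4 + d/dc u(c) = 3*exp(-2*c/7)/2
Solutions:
 u(c) = C1 - 3*c*log(c)/4 + 3*c*(-3*log(2) + 1 + log(7))/4 - 21*exp(-2*c/7)/4


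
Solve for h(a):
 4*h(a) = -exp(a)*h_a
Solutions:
 h(a) = C1*exp(4*exp(-a))


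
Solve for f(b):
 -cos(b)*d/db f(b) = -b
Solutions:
 f(b) = C1 + Integral(b/cos(b), b)


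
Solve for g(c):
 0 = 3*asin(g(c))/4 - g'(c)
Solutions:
 Integral(1/asin(_y), (_y, g(c))) = C1 + 3*c/4


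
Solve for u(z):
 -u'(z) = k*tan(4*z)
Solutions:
 u(z) = C1 + k*log(cos(4*z))/4


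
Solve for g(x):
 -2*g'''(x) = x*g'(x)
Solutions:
 g(x) = C1 + Integral(C2*airyai(-2^(2/3)*x/2) + C3*airybi(-2^(2/3)*x/2), x)


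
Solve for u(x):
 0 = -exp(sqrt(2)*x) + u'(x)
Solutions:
 u(x) = C1 + sqrt(2)*exp(sqrt(2)*x)/2


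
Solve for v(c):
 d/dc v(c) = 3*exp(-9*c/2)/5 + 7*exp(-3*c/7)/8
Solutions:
 v(c) = C1 - 2*exp(-9*c/2)/15 - 49*exp(-3*c/7)/24


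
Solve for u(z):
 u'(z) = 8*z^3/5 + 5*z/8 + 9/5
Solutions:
 u(z) = C1 + 2*z^4/5 + 5*z^2/16 + 9*z/5


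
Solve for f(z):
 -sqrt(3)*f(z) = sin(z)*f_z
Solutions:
 f(z) = C1*(cos(z) + 1)^(sqrt(3)/2)/(cos(z) - 1)^(sqrt(3)/2)


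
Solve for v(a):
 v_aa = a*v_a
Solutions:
 v(a) = C1 + C2*erfi(sqrt(2)*a/2)


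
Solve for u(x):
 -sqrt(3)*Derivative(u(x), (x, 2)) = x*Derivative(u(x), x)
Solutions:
 u(x) = C1 + C2*erf(sqrt(2)*3^(3/4)*x/6)


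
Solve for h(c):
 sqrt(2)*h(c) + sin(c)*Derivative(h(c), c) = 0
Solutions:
 h(c) = C1*(cos(c) + 1)^(sqrt(2)/2)/(cos(c) - 1)^(sqrt(2)/2)


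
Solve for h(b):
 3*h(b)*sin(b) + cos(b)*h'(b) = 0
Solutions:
 h(b) = C1*cos(b)^3


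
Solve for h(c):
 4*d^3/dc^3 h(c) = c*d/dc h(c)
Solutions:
 h(c) = C1 + Integral(C2*airyai(2^(1/3)*c/2) + C3*airybi(2^(1/3)*c/2), c)


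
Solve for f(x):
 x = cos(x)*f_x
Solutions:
 f(x) = C1 + Integral(x/cos(x), x)


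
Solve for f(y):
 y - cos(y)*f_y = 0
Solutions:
 f(y) = C1 + Integral(y/cos(y), y)


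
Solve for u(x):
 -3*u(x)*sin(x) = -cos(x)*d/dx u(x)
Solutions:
 u(x) = C1/cos(x)^3


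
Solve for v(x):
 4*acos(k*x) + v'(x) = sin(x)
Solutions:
 v(x) = C1 - 4*Piecewise((x*acos(k*x) - sqrt(-k^2*x^2 + 1)/k, Ne(k, 0)), (pi*x/2, True)) - cos(x)


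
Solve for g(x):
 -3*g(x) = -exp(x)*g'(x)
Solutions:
 g(x) = C1*exp(-3*exp(-x))


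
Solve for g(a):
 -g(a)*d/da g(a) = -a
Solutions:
 g(a) = -sqrt(C1 + a^2)
 g(a) = sqrt(C1 + a^2)


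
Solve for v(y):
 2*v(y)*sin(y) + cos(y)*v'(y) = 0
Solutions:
 v(y) = C1*cos(y)^2


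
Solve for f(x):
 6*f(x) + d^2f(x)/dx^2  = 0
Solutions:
 f(x) = C1*sin(sqrt(6)*x) + C2*cos(sqrt(6)*x)


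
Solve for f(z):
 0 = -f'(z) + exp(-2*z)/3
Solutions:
 f(z) = C1 - exp(-2*z)/6


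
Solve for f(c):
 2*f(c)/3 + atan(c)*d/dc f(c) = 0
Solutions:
 f(c) = C1*exp(-2*Integral(1/atan(c), c)/3)


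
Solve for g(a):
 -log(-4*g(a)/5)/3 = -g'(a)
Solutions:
 -3*Integral(1/(log(-_y) - log(5) + 2*log(2)), (_y, g(a))) = C1 - a


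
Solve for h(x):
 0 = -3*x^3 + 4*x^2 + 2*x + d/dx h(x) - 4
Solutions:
 h(x) = C1 + 3*x^4/4 - 4*x^3/3 - x^2 + 4*x


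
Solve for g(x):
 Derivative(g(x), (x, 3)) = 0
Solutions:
 g(x) = C1 + C2*x + C3*x^2


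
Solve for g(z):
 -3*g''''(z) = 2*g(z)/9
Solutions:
 g(z) = (C1*sin(2^(3/4)*3^(1/4)*z/6) + C2*cos(2^(3/4)*3^(1/4)*z/6))*exp(-2^(3/4)*3^(1/4)*z/6) + (C3*sin(2^(3/4)*3^(1/4)*z/6) + C4*cos(2^(3/4)*3^(1/4)*z/6))*exp(2^(3/4)*3^(1/4)*z/6)


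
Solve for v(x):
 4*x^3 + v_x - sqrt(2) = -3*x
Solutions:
 v(x) = C1 - x^4 - 3*x^2/2 + sqrt(2)*x


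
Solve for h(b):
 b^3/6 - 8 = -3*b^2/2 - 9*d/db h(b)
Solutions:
 h(b) = C1 - b^4/216 - b^3/18 + 8*b/9


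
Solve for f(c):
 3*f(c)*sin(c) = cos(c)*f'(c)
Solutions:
 f(c) = C1/cos(c)^3


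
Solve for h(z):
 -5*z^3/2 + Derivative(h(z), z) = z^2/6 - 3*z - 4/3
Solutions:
 h(z) = C1 + 5*z^4/8 + z^3/18 - 3*z^2/2 - 4*z/3


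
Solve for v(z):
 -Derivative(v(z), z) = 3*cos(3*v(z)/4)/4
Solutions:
 3*z/4 - 2*log(sin(3*v(z)/4) - 1)/3 + 2*log(sin(3*v(z)/4) + 1)/3 = C1


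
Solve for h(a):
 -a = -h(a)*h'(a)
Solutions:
 h(a) = -sqrt(C1 + a^2)
 h(a) = sqrt(C1 + a^2)


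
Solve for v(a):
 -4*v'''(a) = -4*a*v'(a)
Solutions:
 v(a) = C1 + Integral(C2*airyai(a) + C3*airybi(a), a)


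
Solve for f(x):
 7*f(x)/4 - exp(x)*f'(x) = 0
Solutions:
 f(x) = C1*exp(-7*exp(-x)/4)


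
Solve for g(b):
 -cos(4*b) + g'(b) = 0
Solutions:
 g(b) = C1 + sin(4*b)/4


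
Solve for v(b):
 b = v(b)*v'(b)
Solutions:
 v(b) = -sqrt(C1 + b^2)
 v(b) = sqrt(C1 + b^2)


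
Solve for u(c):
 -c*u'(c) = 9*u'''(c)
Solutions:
 u(c) = C1 + Integral(C2*airyai(-3^(1/3)*c/3) + C3*airybi(-3^(1/3)*c/3), c)


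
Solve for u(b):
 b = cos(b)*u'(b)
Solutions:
 u(b) = C1 + Integral(b/cos(b), b)


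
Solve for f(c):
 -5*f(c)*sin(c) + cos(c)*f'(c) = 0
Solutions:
 f(c) = C1/cos(c)^5


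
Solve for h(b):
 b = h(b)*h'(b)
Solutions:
 h(b) = -sqrt(C1 + b^2)
 h(b) = sqrt(C1 + b^2)


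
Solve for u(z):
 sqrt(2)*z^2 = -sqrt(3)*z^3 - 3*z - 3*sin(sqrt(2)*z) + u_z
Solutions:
 u(z) = C1 + sqrt(3)*z^4/4 + sqrt(2)*z^3/3 + 3*z^2/2 - 3*sqrt(2)*cos(sqrt(2)*z)/2


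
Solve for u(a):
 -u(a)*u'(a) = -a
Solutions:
 u(a) = -sqrt(C1 + a^2)
 u(a) = sqrt(C1 + a^2)


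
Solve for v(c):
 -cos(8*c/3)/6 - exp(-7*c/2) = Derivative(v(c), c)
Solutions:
 v(c) = C1 - sin(8*c/3)/16 + 2*exp(-7*c/2)/7


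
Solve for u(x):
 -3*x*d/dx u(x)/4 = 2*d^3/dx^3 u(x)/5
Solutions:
 u(x) = C1 + Integral(C2*airyai(-15^(1/3)*x/2) + C3*airybi(-15^(1/3)*x/2), x)


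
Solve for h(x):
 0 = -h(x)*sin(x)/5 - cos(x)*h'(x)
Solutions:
 h(x) = C1*cos(x)^(1/5)


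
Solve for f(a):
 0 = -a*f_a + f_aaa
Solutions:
 f(a) = C1 + Integral(C2*airyai(a) + C3*airybi(a), a)


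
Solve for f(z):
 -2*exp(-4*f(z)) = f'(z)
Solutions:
 f(z) = log(-I*(C1 - 8*z)^(1/4))
 f(z) = log(I*(C1 - 8*z)^(1/4))
 f(z) = log(-(C1 - 8*z)^(1/4))
 f(z) = log(C1 - 8*z)/4


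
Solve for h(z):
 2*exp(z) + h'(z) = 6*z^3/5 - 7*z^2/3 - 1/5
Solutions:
 h(z) = C1 + 3*z^4/10 - 7*z^3/9 - z/5 - 2*exp(z)


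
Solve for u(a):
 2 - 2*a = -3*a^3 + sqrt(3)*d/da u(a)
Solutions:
 u(a) = C1 + sqrt(3)*a^4/4 - sqrt(3)*a^2/3 + 2*sqrt(3)*a/3


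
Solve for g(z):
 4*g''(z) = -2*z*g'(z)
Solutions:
 g(z) = C1 + C2*erf(z/2)


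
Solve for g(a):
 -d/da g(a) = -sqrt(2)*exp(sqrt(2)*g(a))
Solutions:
 g(a) = sqrt(2)*(2*log(-1/(C1 + sqrt(2)*a)) - log(2))/4


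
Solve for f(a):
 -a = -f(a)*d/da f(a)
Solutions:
 f(a) = -sqrt(C1 + a^2)
 f(a) = sqrt(C1 + a^2)


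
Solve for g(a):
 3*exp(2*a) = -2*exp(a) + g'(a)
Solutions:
 g(a) = C1 + 3*exp(2*a)/2 + 2*exp(a)


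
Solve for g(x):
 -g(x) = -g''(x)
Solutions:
 g(x) = C1*exp(-x) + C2*exp(x)


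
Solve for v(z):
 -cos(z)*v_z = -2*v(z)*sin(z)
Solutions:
 v(z) = C1/cos(z)^2


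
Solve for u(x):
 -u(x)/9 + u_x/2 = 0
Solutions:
 u(x) = C1*exp(2*x/9)


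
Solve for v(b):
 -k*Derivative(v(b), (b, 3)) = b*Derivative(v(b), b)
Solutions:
 v(b) = C1 + Integral(C2*airyai(b*(-1/k)^(1/3)) + C3*airybi(b*(-1/k)^(1/3)), b)


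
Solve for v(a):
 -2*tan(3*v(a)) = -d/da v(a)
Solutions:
 v(a) = -asin(C1*exp(6*a))/3 + pi/3
 v(a) = asin(C1*exp(6*a))/3


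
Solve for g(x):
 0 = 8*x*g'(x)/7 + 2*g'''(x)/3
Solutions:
 g(x) = C1 + Integral(C2*airyai(-12^(1/3)*7^(2/3)*x/7) + C3*airybi(-12^(1/3)*7^(2/3)*x/7), x)


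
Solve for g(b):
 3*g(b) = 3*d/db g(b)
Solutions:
 g(b) = C1*exp(b)


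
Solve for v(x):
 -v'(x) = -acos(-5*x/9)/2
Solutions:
 v(x) = C1 + x*acos(-5*x/9)/2 + sqrt(81 - 25*x^2)/10


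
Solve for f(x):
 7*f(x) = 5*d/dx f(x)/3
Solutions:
 f(x) = C1*exp(21*x/5)


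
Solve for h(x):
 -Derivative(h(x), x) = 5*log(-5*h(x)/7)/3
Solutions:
 3*Integral(1/(log(-_y) - log(7) + log(5)), (_y, h(x)))/5 = C1 - x


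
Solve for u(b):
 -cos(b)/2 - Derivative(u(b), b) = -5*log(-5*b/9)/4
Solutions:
 u(b) = C1 + 5*b*log(-b)/4 - 5*b*log(3)/2 - 5*b/4 + 5*b*log(5)/4 - sin(b)/2


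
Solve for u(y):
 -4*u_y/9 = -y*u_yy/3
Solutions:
 u(y) = C1 + C2*y^(7/3)


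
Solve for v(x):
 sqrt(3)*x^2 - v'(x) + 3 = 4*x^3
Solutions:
 v(x) = C1 - x^4 + sqrt(3)*x^3/3 + 3*x


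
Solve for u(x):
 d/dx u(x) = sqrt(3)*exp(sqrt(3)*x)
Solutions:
 u(x) = C1 + exp(sqrt(3)*x)


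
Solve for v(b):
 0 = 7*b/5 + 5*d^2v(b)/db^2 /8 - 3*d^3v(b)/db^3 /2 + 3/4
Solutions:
 v(b) = C1 + C2*b + C3*exp(5*b/12) - 28*b^3/75 - 411*b^2/125


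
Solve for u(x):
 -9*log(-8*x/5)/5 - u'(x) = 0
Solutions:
 u(x) = C1 - 9*x*log(-x)/5 + 9*x*(-3*log(2) + 1 + log(5))/5


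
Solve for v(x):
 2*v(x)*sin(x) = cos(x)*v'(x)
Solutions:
 v(x) = C1/cos(x)^2


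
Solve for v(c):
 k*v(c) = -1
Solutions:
 v(c) = -1/k


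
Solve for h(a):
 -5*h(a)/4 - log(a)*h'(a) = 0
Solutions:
 h(a) = C1*exp(-5*li(a)/4)


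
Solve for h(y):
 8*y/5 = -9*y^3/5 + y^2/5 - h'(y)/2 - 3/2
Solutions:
 h(y) = C1 - 9*y^4/10 + 2*y^3/15 - 8*y^2/5 - 3*y


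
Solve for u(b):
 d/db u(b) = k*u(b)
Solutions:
 u(b) = C1*exp(b*k)


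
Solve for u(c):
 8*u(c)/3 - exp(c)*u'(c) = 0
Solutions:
 u(c) = C1*exp(-8*exp(-c)/3)


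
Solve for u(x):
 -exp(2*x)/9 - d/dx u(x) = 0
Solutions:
 u(x) = C1 - exp(2*x)/18


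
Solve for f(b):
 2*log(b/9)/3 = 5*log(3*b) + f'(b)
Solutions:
 f(b) = C1 - 13*b*log(b)/3 - 19*b*log(3)/3 + 13*b/3


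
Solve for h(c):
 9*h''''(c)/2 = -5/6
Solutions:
 h(c) = C1 + C2*c + C3*c^2 + C4*c^3 - 5*c^4/648


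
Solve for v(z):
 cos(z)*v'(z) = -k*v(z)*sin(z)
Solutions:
 v(z) = C1*exp(k*log(cos(z)))


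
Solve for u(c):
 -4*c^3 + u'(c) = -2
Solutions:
 u(c) = C1 + c^4 - 2*c


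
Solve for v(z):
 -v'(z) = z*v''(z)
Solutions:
 v(z) = C1 + C2*log(z)


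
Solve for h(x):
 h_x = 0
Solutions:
 h(x) = C1


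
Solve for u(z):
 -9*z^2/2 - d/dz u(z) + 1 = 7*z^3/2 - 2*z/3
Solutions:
 u(z) = C1 - 7*z^4/8 - 3*z^3/2 + z^2/3 + z


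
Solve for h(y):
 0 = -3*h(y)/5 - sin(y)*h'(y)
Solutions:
 h(y) = C1*(cos(y) + 1)^(3/10)/(cos(y) - 1)^(3/10)


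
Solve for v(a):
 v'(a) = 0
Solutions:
 v(a) = C1


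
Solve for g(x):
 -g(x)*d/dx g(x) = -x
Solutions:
 g(x) = -sqrt(C1 + x^2)
 g(x) = sqrt(C1 + x^2)


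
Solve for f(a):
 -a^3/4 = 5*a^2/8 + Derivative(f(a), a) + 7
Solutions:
 f(a) = C1 - a^4/16 - 5*a^3/24 - 7*a


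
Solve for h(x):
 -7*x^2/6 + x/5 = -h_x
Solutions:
 h(x) = C1 + 7*x^3/18 - x^2/10


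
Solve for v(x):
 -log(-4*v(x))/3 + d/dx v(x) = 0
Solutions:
 -3*Integral(1/(log(-_y) + 2*log(2)), (_y, v(x))) = C1 - x


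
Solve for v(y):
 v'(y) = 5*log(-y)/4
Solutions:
 v(y) = C1 + 5*y*log(-y)/4 - 5*y/4


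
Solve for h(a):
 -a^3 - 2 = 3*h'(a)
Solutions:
 h(a) = C1 - a^4/12 - 2*a/3


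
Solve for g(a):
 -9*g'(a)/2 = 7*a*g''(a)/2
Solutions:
 g(a) = C1 + C2/a^(2/7)


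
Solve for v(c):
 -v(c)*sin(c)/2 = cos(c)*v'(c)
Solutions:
 v(c) = C1*sqrt(cos(c))


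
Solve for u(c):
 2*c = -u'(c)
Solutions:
 u(c) = C1 - c^2


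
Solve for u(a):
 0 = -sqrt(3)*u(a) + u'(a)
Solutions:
 u(a) = C1*exp(sqrt(3)*a)


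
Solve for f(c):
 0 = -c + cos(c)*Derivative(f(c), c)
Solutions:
 f(c) = C1 + Integral(c/cos(c), c)


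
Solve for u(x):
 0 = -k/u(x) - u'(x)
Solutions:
 u(x) = -sqrt(C1 - 2*k*x)
 u(x) = sqrt(C1 - 2*k*x)


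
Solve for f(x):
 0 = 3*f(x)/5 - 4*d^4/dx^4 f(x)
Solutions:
 f(x) = C1*exp(-sqrt(2)*3^(1/4)*5^(3/4)*x/10) + C2*exp(sqrt(2)*3^(1/4)*5^(3/4)*x/10) + C3*sin(sqrt(2)*3^(1/4)*5^(3/4)*x/10) + C4*cos(sqrt(2)*3^(1/4)*5^(3/4)*x/10)


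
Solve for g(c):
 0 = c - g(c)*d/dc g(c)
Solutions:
 g(c) = -sqrt(C1 + c^2)
 g(c) = sqrt(C1 + c^2)


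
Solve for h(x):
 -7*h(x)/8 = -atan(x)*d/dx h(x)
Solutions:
 h(x) = C1*exp(7*Integral(1/atan(x), x)/8)


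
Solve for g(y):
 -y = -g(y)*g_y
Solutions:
 g(y) = -sqrt(C1 + y^2)
 g(y) = sqrt(C1 + y^2)


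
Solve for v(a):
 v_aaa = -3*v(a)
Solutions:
 v(a) = C3*exp(-3^(1/3)*a) + (C1*sin(3^(5/6)*a/2) + C2*cos(3^(5/6)*a/2))*exp(3^(1/3)*a/2)


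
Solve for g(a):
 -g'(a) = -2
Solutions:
 g(a) = C1 + 2*a


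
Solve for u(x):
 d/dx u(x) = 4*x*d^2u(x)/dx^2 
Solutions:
 u(x) = C1 + C2*x^(5/4)


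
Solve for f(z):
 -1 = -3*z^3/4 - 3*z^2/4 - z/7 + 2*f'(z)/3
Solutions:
 f(z) = C1 + 9*z^4/32 + 3*z^3/8 + 3*z^2/28 - 3*z/2


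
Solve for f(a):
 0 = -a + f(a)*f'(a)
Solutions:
 f(a) = -sqrt(C1 + a^2)
 f(a) = sqrt(C1 + a^2)


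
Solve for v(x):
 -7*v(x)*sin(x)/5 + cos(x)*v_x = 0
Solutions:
 v(x) = C1/cos(x)^(7/5)


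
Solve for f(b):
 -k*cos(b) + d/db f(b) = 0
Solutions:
 f(b) = C1 + k*sin(b)


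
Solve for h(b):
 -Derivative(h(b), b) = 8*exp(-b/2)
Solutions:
 h(b) = C1 + 16*exp(-b/2)


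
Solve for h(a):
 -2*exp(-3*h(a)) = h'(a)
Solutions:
 h(a) = log(C1 - 6*a)/3
 h(a) = log((-3^(1/3) - 3^(5/6)*I)*(C1 - 2*a)^(1/3)/2)
 h(a) = log((-3^(1/3) + 3^(5/6)*I)*(C1 - 2*a)^(1/3)/2)
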